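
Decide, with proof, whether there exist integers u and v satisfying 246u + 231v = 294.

Since gcd(246, 231) = 3 and 294 = 3·98, Bézout's identity guarantees a solution.
Dividing through by 3 reduces the equation to 82u + 77v = 98.
Dividing repeatedly: 82 = 1·77 + 5, 77 = 15·5 + 2, 5 = 2·2 + 1, 2 = 2·1 + 0.
Unwinding: 1 = 5 − 2·2 = 5 − 2·(77 − 15·5) = −2·77 + 31·5 = −2·77 + 31·(82 − 1·77) = 31·82 − 33·77, i.e. 82·31 + 77·(-33) = 1.
Multiplying through by 98: u = 31·98 = 3038, v = (-33)·98 = -3234 is a solution.
The general solution is u = 3038 + 77k, v = -3234 − 82k; taking k = -39 gives the smaller pair u = 35, v = -36.
Indeed 246·35 + 231·(-36) = 8610 − 8316 = 294.

u = 35, v = -36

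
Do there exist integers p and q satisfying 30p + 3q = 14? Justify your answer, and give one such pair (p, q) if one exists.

There are no such integers.

Both 30 and 3 are divisible by gcd(30, 3) = 3, hence so is any combination 30p + 3q.
However 14 leaves remainder 2 on division by 3.
Hence no integers p, q satisfy the equation.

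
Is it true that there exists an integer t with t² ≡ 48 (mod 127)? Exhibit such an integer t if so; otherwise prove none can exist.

127 is prime, so by Euler's criterion 48 is a square mod 127 iff 48^((127−1)/2) = 48^63 ≡ 1 (mod 127).
Repeated squaring mod 127: 48^2 = 2304 ≡ 18; 48^4 ≡ 18² = 324 ≡ 70; 48^8 ≡ 70² = 4900 ≡ 74; 48^16 ≡ 74² = 5476 ≡ 15; 48^32 ≡ 15² = 225 ≡ 98.
Since 63 = 32 + 16 + 8 + 4 + 2 + 1, 48^63 ≡ 98 · 15 · 74 · 70 · 18 · 48; multiplying out mod 127: 98·15 = 1470 ≡ 73, then 73·74 = 5402 ≡ 68, then 68·70 = 4760 ≡ 61, then 61·18 = 1098 ≡ 82, then 82·48 = 3936 ≡ 126. Thus 48^63 ≡ 126 ≡ −1 (mod 127).
By Euler's criterion 48 is a quadratic non-residue mod 127: no t satisfies t² ≡ 48 (mod 127).

No such integer exists.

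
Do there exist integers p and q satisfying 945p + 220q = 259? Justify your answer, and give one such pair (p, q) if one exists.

Both 945 and 220 are divisible by gcd(945, 220) = 5, hence so is any combination 945p + 220q.
However 259 leaves remainder 4 on division by 5.
Hence no integers p, q satisfy the equation.

No, no such integers exist.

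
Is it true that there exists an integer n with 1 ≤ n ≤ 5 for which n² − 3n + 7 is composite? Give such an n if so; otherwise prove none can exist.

No such integer n in that range exists.

The values for n = 1, 2, …, 5 are 5, 5, 7, 11, 17, and each of these is prime.
So no value in the range makes the expression composite.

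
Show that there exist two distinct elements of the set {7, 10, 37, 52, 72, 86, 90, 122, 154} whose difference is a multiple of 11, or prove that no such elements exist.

No such pair exists.

Residues mod 11: 7↦7, 10↦10, 37↦4, 52↦8, 72↦6, 86↦9, 90↦2, 122↦1, 154↦0.
No residue repeats among the 9 elements, so no pair has difference ≡ 0 (mod 11).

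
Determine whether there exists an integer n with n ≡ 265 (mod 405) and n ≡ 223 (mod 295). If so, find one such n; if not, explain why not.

Reduce both congruences modulo 5, which divides 405 and 295: they say n ≡ 265 (mod 5) and n ≡ 223 (mod 5).
But 265 mod 5 = 0 while 223 mod 5 = 3, a contradiction.
So no integer satisfies both congruences.

No, no such integer exists.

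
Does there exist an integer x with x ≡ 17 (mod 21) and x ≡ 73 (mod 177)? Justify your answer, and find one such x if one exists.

No, no such integer exists.

Both moduli are multiples of 3 = gcd(21, 177), so any solution would satisfy x ≡ 17 and x ≡ 73 modulo 3 simultaneously.
However 17 ≡ 2 and 73 ≡ 1 (mod 3), and 2 ≠ 1.
Therefore no such x exists.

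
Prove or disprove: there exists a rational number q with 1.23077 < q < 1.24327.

Look for a denominator N such that an integer falls strictly between N·1.23077 and N·1.24327. N = 17 works: 17·1.23077 = 20.92309 < 21 < 21.13559 = 17·1.24327.
Dividing back, 1.23077 < 21/17 < 1.24327, and 21/17 is rational.

q = 21/17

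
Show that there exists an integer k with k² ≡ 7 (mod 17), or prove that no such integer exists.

No, no such integer exists.

Since (17 − k)² ≡ k² (mod 17), it suffices to square k = 0, 1, …, 8: the residues are 0, 1, 4, 9, 16, 8, 2, 15, 13.
So the quadratic residues mod 17 are {0, 1, 2, 4, 8, 9, 13, 15, 16}, and 7 is not among them.
Hence no integer k has k² ≡ 7 (mod 17).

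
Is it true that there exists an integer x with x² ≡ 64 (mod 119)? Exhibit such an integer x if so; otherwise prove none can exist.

x = 43

Take x = 43. Then 43² = 1849 = 15·119 + 64, so 43² ≡ 64 (mod 119).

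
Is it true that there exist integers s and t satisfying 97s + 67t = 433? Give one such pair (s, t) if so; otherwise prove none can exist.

s = 39, t = -50

Since gcd(97, 67) = 1, every integer is an integer combination of 97 and 67.
Dividing repeatedly: 97 = 1·67 + 30, 67 = 2·30 + 7, 30 = 4·7 + 2, 7 = 3·2 + 1, 2 = 2·1 + 0.
Working back up the chain: 1 = 7 − 3·2 = 7 − 3·(30 − 4·7) = −3·30 + 13·7 = −3·30 + 13·(67 − 2·30) = 13·67 − 29·30 = 13·67 − 29·(97 − 1·67) = −29·97 + 42·67. So 97·(-29) + 67·42 = 1.
Multiplying through by 433: s = (-29)·433 = -12557, t = 42·433 = 18186 is a solution.
Shifting by a multiple of (67, −97) keeps it a solution: s = -12557 + 188·67 = 39, t = 18186 − 188·97 = -50.
Check: 97·39 + 67·(-50) = 3783 − 3350 = 433. ✓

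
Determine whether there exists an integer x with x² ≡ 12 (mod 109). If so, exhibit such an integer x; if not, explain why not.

x = 11

Take x = 11. Then 11² = 121 = 1·109 + 12, so 11² ≡ 12 (mod 109).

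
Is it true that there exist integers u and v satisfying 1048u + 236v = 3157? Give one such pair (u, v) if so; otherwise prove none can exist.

There are no such integers.

Any value of 1048u + 236v is a multiple of gcd(1048, 236) = 4.
However 3157 leaves remainder 1 on division by 4.
Hence no integers u, v satisfy the equation.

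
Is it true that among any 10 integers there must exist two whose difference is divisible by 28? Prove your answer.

Take the 10 consecutive integers 94, 95, …, 103: their residues mod 28 are all distinct because 10 ≤ 28.
No two share a residue, so no pair has difference divisible by 28; the claim fails for this set.

No; for instance {94, 95, 96, 97, 98, 99, 100, 101, 102, 103} is a counterexample.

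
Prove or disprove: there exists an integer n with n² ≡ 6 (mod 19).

n = 14

Take n = 14. Then 14² = 196 = 10·19 + 6, so 14² ≡ 6 (mod 19).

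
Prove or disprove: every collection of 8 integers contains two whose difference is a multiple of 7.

Partition the integers by their residue mod 7; there are 7 classes.
With 8 integers and only 7 classes, the pigeonhole principle forces two of them, say a and b, into the same class.
Their difference a − b is then a multiple of 7.

Yes.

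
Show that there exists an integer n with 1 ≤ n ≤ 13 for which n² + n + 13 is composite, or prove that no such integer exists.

At n = 6: 6² + 6 + 13 = 55 = 5·11, which is composite.

n = 6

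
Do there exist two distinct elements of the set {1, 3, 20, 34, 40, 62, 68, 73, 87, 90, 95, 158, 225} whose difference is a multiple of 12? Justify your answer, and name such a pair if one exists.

Yes: 1 and 73.

Reduce each element mod 12: 1↦1, 3↦3, 20↦8, 34↦10, 40↦4, 62↦2, 68↦8, 73↦1, 87↦3, 90↦6, 95↦11, 158↦2, 225↦9. The residue 1 repeats (at 1 and 73), and 73 − 1 = 72 = 6·12.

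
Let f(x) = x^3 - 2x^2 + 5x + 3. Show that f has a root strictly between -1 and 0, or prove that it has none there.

f(-1) = -5 and f(0) = 3, which have opposite signs.
f is continuous everywhere (it is a polynomial), in particular on [-1, 0].
By the Intermediate Value Theorem, f takes the value 0 somewhere in the open interval.

Yes, f has a root in the interval.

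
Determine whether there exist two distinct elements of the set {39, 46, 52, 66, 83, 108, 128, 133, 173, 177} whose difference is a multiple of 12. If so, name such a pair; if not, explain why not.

Residues mod 12: 39↦3, 46↦10, 52↦4, 66↦6, 83↦11, 108↦0, 128↦8, 133↦1, 173↦5, 177↦9.
All 10 residues are distinct, so no two elements differ by a multiple of 12.

No, no such pair exists.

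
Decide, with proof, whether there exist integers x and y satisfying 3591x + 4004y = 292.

gcd(3591, 4004) = 7, so every integer of the form 3591x + 4004y is a multiple of 7.
But 292 is not a multiple of 7 (it leaves remainder 5).
So the equation is unsolvable over ℤ.

No such integers exist.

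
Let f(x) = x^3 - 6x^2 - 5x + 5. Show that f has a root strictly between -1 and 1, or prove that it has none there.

Yes, f has a root in the interval.

f(-1) = 3 and f(1) = -5, which have opposite signs.
As a polynomial, f is continuous on every closed interval.
By the Intermediate Value Theorem, f takes the value 0 somewhere in the open interval.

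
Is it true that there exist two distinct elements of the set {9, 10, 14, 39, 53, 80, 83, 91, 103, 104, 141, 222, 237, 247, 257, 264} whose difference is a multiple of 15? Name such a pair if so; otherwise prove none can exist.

Reduce each element mod 15: 9↦9, 10↦10, 14↦14, 39↦9, 53↦8, 80↦5, 83↦8, 91↦1, 103↦13, 104↦14, 141↦6, 222↦12, 237↦12, 247↦7, 257↦2, 264↦9. The residue 9 repeats (at 9 and 39), and 39 − 9 = 30 = 2·15.

9 and 39 are such a pair.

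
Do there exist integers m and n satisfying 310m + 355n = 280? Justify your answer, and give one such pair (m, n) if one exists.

m = 49, n = -42

Every value of 310m + 355n is a multiple of gcd(310, 355) = 5; since 5 ∣ 280, solutions exist.
Dividing through by 5 reduces the equation to 62m + 71n = 56.
Euclidean algorithm: 71 = 1·62 + 9, 62 = 6·9 + 8, 9 = 1·8 + 1, 8 = 8·1 + 0.
Working back up the chain: 1 = 9 − 1·8 = 9 − (62 − 6·9) = −62 + 7·9 = −62 + 7·(71 − 1·62) = 7·71 − 8·62. So 62·(-8) + 71·7 = 1.
Multiplying through by 56: m = (-8)·56 = -448, n = 7·56 = 392 is a solution.
Adding 7·71 to m and subtracting 7·62 from n gives the tidier solution (49, -42).
Check: 310·49 + 355·(-42) = 15190 − 14910 = 280. ✓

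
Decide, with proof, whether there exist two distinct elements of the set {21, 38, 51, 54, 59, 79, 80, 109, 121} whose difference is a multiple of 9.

Reduce each element modulo 9: 21↦3, 38↦2, 51↦6, 54↦0, 59↦5, 79↦7, 80↦8, 109↦1, 121↦4.
No residue repeats among the 9 elements, so no pair has difference ≡ 0 (mod 9).

No such pair exists.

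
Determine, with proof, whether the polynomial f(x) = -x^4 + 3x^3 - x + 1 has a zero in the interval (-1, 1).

Such a root exists.

f(-1) = -2 and f(1) = 2, which have opposite signs.
f is continuous everywhere (it is a polynomial), in particular on [-1, 1].
By the Intermediate Value Theorem, f takes the value 0 somewhere in the open interval.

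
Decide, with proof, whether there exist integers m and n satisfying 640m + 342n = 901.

No, no such integers exist.

gcd(640, 342) = 2, so every integer of the form 640m + 342n is a multiple of 2.
But 901 = 2·450 + 1, so 2 ∤ 901.
Therefore 640m + 342n = 901 has no solution in integers.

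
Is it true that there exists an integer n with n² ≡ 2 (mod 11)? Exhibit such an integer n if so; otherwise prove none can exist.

Since (11 − n)² ≡ n² (mod 11), it suffices to square n = 0, 1, …, 5: the residues are 0, 1, 4, 9, 5, 3.
So the quadratic residues mod 11 are {0, 1, 3, 4, 5, 9}, and 2 is not among them.
Hence no integer n has n² ≡ 2 (mod 11).

No, no such integer exists.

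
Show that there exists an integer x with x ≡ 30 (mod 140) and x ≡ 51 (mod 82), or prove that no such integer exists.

Both moduli are multiples of 2 = gcd(140, 82), so any solution would satisfy x ≡ 30 and x ≡ 51 modulo 2 simultaneously.
But 30 mod 2 = 0 while 51 mod 2 = 1, a contradiction.
So no integer satisfies both congruences.

No, no such integer exists.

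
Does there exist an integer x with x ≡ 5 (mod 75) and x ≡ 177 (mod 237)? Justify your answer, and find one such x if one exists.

Both moduli are multiples of 3 = gcd(75, 237), so any solution would satisfy x ≡ 5 and x ≡ 177 modulo 3 simultaneously.
However 5 ≡ 2 and 177 ≡ 0 (mod 3), and 2 ≠ 0.
So no integer satisfies both congruences.

No such integer exists.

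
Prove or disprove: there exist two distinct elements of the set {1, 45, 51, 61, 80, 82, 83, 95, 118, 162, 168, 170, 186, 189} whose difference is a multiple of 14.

There is no such pair.

Two integers differ by a multiple of 14 exactly when they have the same residue mod 14. The residues are 1↦1, 45↦3, 51↦9, 61↦5, 80↦10, 82↦12, 83↦13, 95↦11, 118↦6, 162↦8, 168↦0, 170↦2, 186↦4, 189↦7.
No residue repeats among the 14 elements, so no pair has difference ≡ 0 (mod 14).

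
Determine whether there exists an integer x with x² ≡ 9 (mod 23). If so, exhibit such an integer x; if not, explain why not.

Take x = 20. Then 20² = 400 = 17·23 + 9, so 20² ≡ 9 (mod 23).

x = 20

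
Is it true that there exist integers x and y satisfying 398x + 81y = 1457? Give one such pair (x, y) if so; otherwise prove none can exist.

398 and 81 are coprime, so 398x + 81y ranges over all of ℤ.
Dividing repeatedly: 398 = 4·81 + 74, 81 = 1·74 + 7, 74 = 10·7 + 4, 7 = 1·4 + 3, 4 = 1·3 + 1, 3 = 3·1 + 0.
Unwinding: 1 = 4 − 1·3 = 4 − (7 − 1·4) = −7 + 2·4 = −7 + 2·(74 − 10·7) = 2·74 − 21·7 = 2·74 − 21·(81 − 1·74) = −21·81 + 23·74 = −21·81 + 23·(398 − 4·81) = 23·398 − 113·81, i.e. 398·23 + 81·(-113) = 1.
Times 1457: 398·33511 + 81·(-164641) = 1457, so (33511, -164641) solves it.
Subtracting 413·81 from x and adding 413·398 to y gives the tidier solution (58, -267).
Indeed 398·58 + 81·(-267) = 23084 − 21627 = 1457.

x = 58, y = -267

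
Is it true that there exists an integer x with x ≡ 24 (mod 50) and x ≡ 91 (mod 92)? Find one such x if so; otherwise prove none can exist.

Both moduli are multiples of 2 = gcd(50, 92), so any solution would satisfy x ≡ 24 and x ≡ 91 modulo 2 simultaneously.
These are incompatible: 24 − 91 = -67 is not divisible by 2.
Therefore no such x exists.

There is no such integer.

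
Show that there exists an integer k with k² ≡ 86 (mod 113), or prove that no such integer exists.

113 is prime, so by Euler's criterion 86 is a square mod 113 iff 86^((113−1)/2) = 86^56 ≡ 1 (mod 113).
Squaring successively (mod 113): 86^2 = 7396 ≡ 51; 86^4 ≡ 51² = 2601 ≡ 2; 86^8 ≡ 2² = 4 ≡ 4; 86^16 ≡ 4² = 16 ≡ 16; 86^32 ≡ 16² = 256 ≡ 30.
Since 56 = 32 + 16 + 8, 86^56 ≡ 30 · 16 · 4; multiplying out mod 113: 30·16 = 480 ≡ 28, then 28·4 = 112 ≡ 112. Thus 86^56 ≡ 112 ≡ −1 (mod 113).
By Euler's criterion 86 is a quadratic non-residue mod 113: no k satisfies k² ≡ 86 (mod 113).

There is no such integer.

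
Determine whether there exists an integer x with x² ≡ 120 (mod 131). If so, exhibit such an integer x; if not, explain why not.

Apply Euler's criterion with the prime 131: 120 is a quadratic residue iff 120^65 ≡ 1 (mod 131), and a non-residue iff it is ≡ −1.
Squaring successively (mod 131): 120^2 = 14400 ≡ 121; 120^4 ≡ 121² = 14641 ≡ 100; 120^8 ≡ 100² = 10000 ≡ 44; 120^16 ≡ 44² = 1936 ≡ 102; 120^32 ≡ 102² = 10404 ≡ 55; 120^64 ≡ 55² = 3025 ≡ 12.
Since 65 = 64 + 1, 120^65 ≡ 12 · 120; multiplying out mod 131: 12·120 = 1440 ≡ 130. Thus 120^65 ≡ 130 ≡ −1 (mod 131).
The value −1 means 120 is a non-residue modulo 131, so x² ≡ 120 (mod 131) is impossible.

No, no such integer exists.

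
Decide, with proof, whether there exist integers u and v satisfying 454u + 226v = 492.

u = 20, v = -38

Since gcd(454, 226) = 2 and 492 = 2·246, Bézout's identity guarantees a solution.
Dividing through by 2 reduces the equation to 227u + 113v = 246.
Euclidean algorithm: 227 = 2·113 + 1, 113 = 113·1 + 0.
Back-substituting, 1 = 227 − 2·113; that is, 227·1 + 113·(-2) = 1.
Multiplying through by 246: u = 1·246 = 246, v = (-2)·246 = -492 is a solution.
The general solution is u = 246 + 113k, v = -492 − 227k; taking k = -2 gives the smaller pair u = 20, v = -38.
Indeed 454·20 + 226·(-38) = 9080 − 8588 = 492.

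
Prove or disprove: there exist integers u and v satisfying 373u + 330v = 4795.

373 and 330 are coprime, so 373u + 330v ranges over all of ℤ.
Run the Euclidean algorithm on 373 and 330: 373 = 1·330 + 43, 330 = 7·43 + 29, 43 = 1·29 + 14, 29 = 2·14 + 1, 14 = 14·1 + 0.
Working back up the chain: 1 = 29 − 2·14 = 29 − 2·(43 − 1·29) = −2·43 + 3·29 = −2·43 + 3·(330 − 7·43) = 3·330 − 23·43 = 3·330 − 23·(373 − 1·330) = −23·373 + 26·330. So 373·(-23) + 330·26 = 1.
Times 4795: 373·(-110285) + 330·124670 = 4795, so (-110285, 124670) solves it.
Adding 335·330 to u and subtracting 335·373 from v gives the tidier solution (265, -285).
Indeed 373·265 + 330·(-285) = 98845 − 94050 = 4795.

u = 265, v = -285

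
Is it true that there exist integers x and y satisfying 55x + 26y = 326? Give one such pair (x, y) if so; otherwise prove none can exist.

x = 22, y = -34

Since gcd(55, 26) = 1, every integer is an integer combination of 55 and 26.
Dividing repeatedly: 55 = 2·26 + 3, 26 = 8·3 + 2, 3 = 1·2 + 1, 2 = 2·1 + 0.
Working back up the chain: 1 = 3 − 1·2 = 3 − (26 − 8·3) = −26 + 9·3 = −26 + 9·(55 − 2·26) = 9·55 − 19·26. So 55·9 + 26·(-19) = 1.
Multiplying through by 326: x = 9·326 = 2934, y = (-19)·326 = -6194 is a solution.
Subtracting 112·26 from x and adding 112·55 to y gives the tidier solution (22, -34).
Check: 55·22 + 26·(-34) = 1210 − 884 = 326. ✓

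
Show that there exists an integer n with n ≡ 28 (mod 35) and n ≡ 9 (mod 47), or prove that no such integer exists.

The moduli 35 and 47 are coprime, so by the Chinese Remainder Theorem a unique solution modulo 1645 exists.
Any solution of the first congruence is n = 28 + 35t; substituting into the second, 35t ≡ 9 − 28 ≡ 28 (mod 47).
Invert 35 mod 47 by the Euclidean algorithm: 47 = 1·35 + 12, 35 = 2·12 + 11, 12 = 1·11 + 1, 11 = 11·1 + 0; back-substituting, 1 = 12 − 1·11 = 12 − (35 − 2·12) = −35 + 3·12 = −35 + 3·(47 − 1·35) = 3·47 − 4·35. Hence 35·(-4) ≡ 1, so 35⁻¹ ≡ -4 ≡ 43 (mod 47).
Therefore t ≡ 43·28 = 1204 ≡ 29 (mod 47).
Taking t = 29 gives n = 28 + 35·29 = 1043.
Indeed 1043 ≡ 28 (mod 35) and 1043 ≡ 9 (mod 47).

n = 1043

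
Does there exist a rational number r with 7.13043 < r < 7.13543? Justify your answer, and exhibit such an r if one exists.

r = 107/15

Scale by 15: the interval becomes (106.95645, 107.03145), which contains the integer 107.
Dividing back, 7.13043 < 107/15 < 7.13543, and 107/15 is rational.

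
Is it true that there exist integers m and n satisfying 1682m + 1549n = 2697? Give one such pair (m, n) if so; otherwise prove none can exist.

m = 1150, n = -1247

Since gcd(1682, 1549) = 1, every integer is an integer combination of 1682 and 1549.
Euclidean algorithm: 1682 = 1·1549 + 133, 1549 = 11·133 + 86, 133 = 1·86 + 47, 86 = 1·47 + 39, 47 = 1·39 + 8, 39 = 4·8 + 7, 8 = 1·7 + 1, 7 = 7·1 + 0.
Unwinding: 1 = 8 − 1·7 = 8 − (39 − 4·8) = −39 + 5·8 = −39 + 5·(47 − 1·39) = 5·47 − 6·39 = 5·47 − 6·(86 − 1·47) = −6·86 + 11·47 = −6·86 + 11·(133 − 1·86) = 11·133 − 17·86 = 11·133 − 17·(1549 − 11·133) = −17·1549 + 198·133 = −17·1549 + 198·(1682 − 1·1549) = 198·1682 − 215·1549, i.e. 1682·198 + 1549·(-215) = 1.
Multiplying through by 2697: m = 198·2697 = 534006, n = (-215)·2697 = -579855 is a solution.
Subtracting 344·1549 from m and adding 344·1682 to n gives the tidier solution (1150, -1247).
Indeed 1682·1150 + 1549·(-1247) = 1934300 − 1931603 = 2697.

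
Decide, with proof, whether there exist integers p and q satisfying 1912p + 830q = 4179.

There are no such integers.

Any value of 1912p + 830q is a multiple of gcd(1912, 830) = 2.
But 4179 = 2·2089 + 1, so 2 ∤ 4179.
So the equation is unsolvable over ℤ.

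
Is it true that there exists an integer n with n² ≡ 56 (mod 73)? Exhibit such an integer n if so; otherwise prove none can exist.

There is no such integer.

73 is prime, so by Euler's criterion 56 is a square mod 73 iff 56^((73−1)/2) = 56^36 ≡ 1 (mod 73).
Squaring successively (mod 73): 56^2 = 3136 ≡ 70; 56^4 ≡ 70² = 4900 ≡ 9; 56^8 ≡ 9² = 81 ≡ 8; 56^16 ≡ 8² = 64 ≡ 64; 56^32 ≡ 64² = 4096 ≡ 8.
Since 36 = 32 + 4, 56^36 ≡ 8 · 9; multiplying out mod 73: 8·9 = 72 ≡ 72. Thus 56^36 ≡ 72 ≡ −1 (mod 73).
By Euler's criterion 56 is a quadratic non-residue mod 73: no n satisfies n² ≡ 56 (mod 73).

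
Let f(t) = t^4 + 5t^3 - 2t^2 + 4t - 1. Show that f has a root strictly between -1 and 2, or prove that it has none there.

f(-1) = -11 and f(2) = 55, which have opposite signs.
Since f is a polynomial it is continuous on [-1, 2].
By the Intermediate Value Theorem, f takes the value 0 somewhere in the open interval.

Such a root exists.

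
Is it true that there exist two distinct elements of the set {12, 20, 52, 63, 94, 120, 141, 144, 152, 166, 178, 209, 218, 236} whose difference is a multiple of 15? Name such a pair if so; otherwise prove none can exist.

There is no such pair.

Residues mod 15: 12↦12, 20↦5, 52↦7, 63↦3, 94↦4, 120↦0, 141↦6, 144↦9, 152↦2, 166↦1, 178↦13, 209↦14, 218↦8, 236↦11.
These 14 residues are pairwise different, hence no difference of two elements is divisible by 15.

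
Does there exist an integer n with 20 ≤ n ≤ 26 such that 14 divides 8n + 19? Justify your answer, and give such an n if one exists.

At n = 20, 8·20 + 19 = 179 ≡ 11 (mod 14), and each step in n adds 8, giving residues 11, 5, 13, 7, 1, 9, 3 for n = 20, 21, …, 26.
None is 0, so 14 never divides 8n + 19 on this range.

No such integer n in that range exists.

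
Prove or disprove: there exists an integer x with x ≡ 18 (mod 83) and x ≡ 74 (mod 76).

x = 682

The moduli 83 and 76 are coprime, so by the Chinese Remainder Theorem a unique solution modulo 6308 exists.
Any solution of the first congruence is x = 18 + 83t; substituting into the second, 83t ≡ 74 − 18 ≡ 56 (mod 76).
83 ≡ 7 (mod 76), so this reads 7t ≡ 56 (mod 76). Since 7·11 = 77 = 1·76 + 1, the inverse of 7 mod 76 is 11.
Therefore t ≡ 11·56 = 616 ≡ 8 (mod 76).
With t = 8: x = 18 + 83·8 = 682.
Verify: 682 = 8·83 + 18 and 682 = 8·76 + 74. ✓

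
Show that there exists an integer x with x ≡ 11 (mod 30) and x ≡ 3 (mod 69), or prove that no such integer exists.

No, no such integer exists.

Reduce both congruences modulo 3, which divides 30 and 69: they say x ≡ 11 (mod 3) and x ≡ 3 (mod 3).
However 11 ≡ 2 and 3 ≡ 0 (mod 3), and 2 ≠ 0.
So no integer satisfies both congruences.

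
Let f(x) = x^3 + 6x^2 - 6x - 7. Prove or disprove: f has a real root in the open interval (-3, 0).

f(-3) = 38 and f(0) = -7, which have opposite signs.
As a polynomial, f is continuous on every closed interval.
By the Intermediate Value Theorem, f takes the value 0 somewhere in the open interval.

Yes, f has a root in the interval.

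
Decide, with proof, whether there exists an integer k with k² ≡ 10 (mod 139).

139 is prime, so by Euler's criterion 10 is a square mod 139 iff 10^((139−1)/2) = 10^69 ≡ 1 (mod 139).
Squaring successively (mod 139): 10^2 = 100 ≡ 100; 10^4 ≡ 100² = 10000 ≡ 131; 10^8 ≡ 131² = 17161 ≡ 64; 10^16 ≡ 64² = 4096 ≡ 65; 10^32 ≡ 65² = 4225 ≡ 55; 10^64 ≡ 55² = 3025 ≡ 106.
Since 69 = 64 + 4 + 1, 10^69 ≡ 106 · 131 · 10; multiplying out mod 139: 106·131 = 13886 ≡ 125, then 125·10 = 1250 ≡ 138. Thus 10^69 ≡ 138 ≡ −1 (mod 139).
By Euler's criterion 10 is a quadratic non-residue mod 139: no k satisfies k² ≡ 10 (mod 139).

There is no such integer.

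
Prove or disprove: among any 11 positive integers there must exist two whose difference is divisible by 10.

True.

Partition the integers by their residue mod 10; there are 10 classes.
Placing 11 integers into 10 classes, some class receives at least two — say a and b.
Equal remainders mean a − b ≡ 0 (mod 10), so 10 divides their difference.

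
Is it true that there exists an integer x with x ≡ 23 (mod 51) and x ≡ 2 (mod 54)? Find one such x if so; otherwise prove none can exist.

Here gcd(51, 54) = 3, and both 23 and 2 leave remainder 2 mod 3, so the system is consistent.
The integers ≡ 23 (mod 51) are 23, 74, 125, 176, 227, 278, 329, 380, …; their remainders mod 54 are 23, 20, 17, 14, 11, 8, 5, 2, so x = 380 is the first that is ≡ 2 (mod 54).
Check: 380 mod 51 = 23, 380 mod 54 = 2. ✓

x = 380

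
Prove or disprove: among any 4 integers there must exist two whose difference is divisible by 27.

Try 4 consecutive integers, 33, 34, 35, 36. Their remainders mod 27 are 6, 7, 8, 9 — pairwise different, as any 4 ≤ 27 consecutive integers have distinct residues.
Any two of them differ by at most 3 < 27 and by at least 1, so no difference is a multiple of 27.

No, the set {33, 34, 35, 36} is a counterexample.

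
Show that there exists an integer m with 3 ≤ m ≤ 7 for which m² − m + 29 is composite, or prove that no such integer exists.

m = 5

At m = 5: 5² − 5 + 29 = 49 = 7·7, which is composite.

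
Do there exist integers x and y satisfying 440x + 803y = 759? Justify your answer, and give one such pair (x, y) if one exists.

x = 51, y = -27

Every value of 440x + 803y is a multiple of gcd(440, 803) = 11; since 11 ∣ 759, solutions exist.
Dividing through by 11 reduces the equation to 40x + 73y = 69.
Run the Euclidean algorithm on 73 and 40: 73 = 1·40 + 33, 40 = 1·33 + 7, 33 = 4·7 + 5, 7 = 1·5 + 2, 5 = 2·2 + 1, 2 = 2·1 + 0.
Back-substituting, 1 = 5 − 2·2 = 5 − 2·(7 − 1·5) = −2·7 + 3·5 = −2·7 + 3·(33 − 4·7) = 3·33 − 14·7 = 3·33 − 14·(40 − 1·33) = −14·40 + 17·33 = −14·40 + 17·(73 − 1·40) = 17·73 − 31·40; that is, 40·(-31) + 73·17 = 1.
Scaling by 69 gives the particular solution (x, y) = (-2139, 1173).
Shifting by a multiple of (73, −40) keeps it a solution: x = -2139 + 30·73 = 51, y = 1173 − 30·40 = -27.
Check: 440·51 + 803·(-27) = 22440 − 21681 = 759. ✓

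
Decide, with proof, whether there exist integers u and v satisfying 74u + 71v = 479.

u = 65, v = -61

Since gcd(74, 71) = 1, every integer is an integer combination of 74 and 71.
Dividing repeatedly: 74 = 1·71 + 3, 71 = 23·3 + 2, 3 = 1·2 + 1, 2 = 2·1 + 0.
Working back up the chain: 1 = 3 − 1·2 = 3 − (71 − 23·3) = −71 + 24·3 = −71 + 24·(74 − 1·71) = 24·74 − 25·71. So 74·24 + 71·(-25) = 1.
Times 479: 74·11496 + 71·(-11975) = 479, so (11496, -11975) solves it.
The general solution is u = 11496 + 71k, v = -11975 − 74k; taking k = -161 gives the smaller pair u = 65, v = -61.
Check: 74·65 + 71·(-61) = 4810 − 4331 = 479. ✓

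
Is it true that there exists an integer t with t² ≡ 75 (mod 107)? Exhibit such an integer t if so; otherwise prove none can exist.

t = 90 works: 90² = 8100, and 8100 − 75 = 8025 = 75·107.

t = 90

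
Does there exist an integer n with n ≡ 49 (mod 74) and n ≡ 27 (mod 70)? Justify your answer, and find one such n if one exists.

n = 937

Here gcd(74, 70) = 2, and both 49 and 27 leave remainder 1 mod 2, so the system is consistent.
Write n = 49 + 74t. Then 74t ≡ 27 − 49 ≡ 48 (mod 70); dividing through by 2 gives 37t ≡ 24 (mod 35).
37 ≡ 2 (mod 35), so this reads 2t ≡ 24 (mod 35). Invert 2 mod 35 by the Euclidean algorithm: 35 = 17·2 + 1, 2 = 2·1 + 0; back-substituting, 1 = 35 − 17·2. Hence 2·(-17) ≡ 1, so 2⁻¹ ≡ -17 ≡ 18 (mod 35).
Therefore t ≡ 18·24 = 432 ≡ 12 (mod 35).
Then n = 49 + 74·12 = 937.
Verify: 937 = 12·74 + 49 and 937 = 13·70 + 27. ✓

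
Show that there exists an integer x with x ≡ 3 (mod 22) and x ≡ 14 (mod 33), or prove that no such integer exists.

Here gcd(22, 33) = 11, and both 3 and 14 leave remainder 3 mod 11, so the system is consistent.
Step through x = 3, 3 + 22, 3 + 2·22, …: the values 3, 25, 47 reduce mod 33 to 3, 25, 14. The value 47 hits 14.
Verify: 47 = 2·22 + 3 and 47 = 1·33 + 14. ✓

x = 47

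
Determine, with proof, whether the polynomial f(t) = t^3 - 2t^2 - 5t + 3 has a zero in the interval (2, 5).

f(2) = -7 and f(5) = 53, which have opposite signs.
Since f is a polynomial it is continuous on [2, 5].
By the Intermediate Value Theorem f must vanish at some point of (2, 5).

Yes, f has a root in the interval.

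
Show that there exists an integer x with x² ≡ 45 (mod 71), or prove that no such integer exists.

Take x = 20. Then 20² = 400 = 5·71 + 45, so 20² ≡ 45 (mod 71).

x = 20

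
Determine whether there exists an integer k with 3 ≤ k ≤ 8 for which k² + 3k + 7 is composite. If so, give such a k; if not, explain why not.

At k = 4: 4² + 3·4 + 7 = 35 = 5·7, which is composite.

k = 4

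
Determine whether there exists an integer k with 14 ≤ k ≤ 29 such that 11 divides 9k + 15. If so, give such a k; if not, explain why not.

k = 24

For k = 14, 15, …, 23 the values 141, 150, 159, 168, 177, 186, 195, 204, 213, 222 are not multiples of 11. At k = 24 we get 9·24 + 15 = 231, and 231 = 11·21.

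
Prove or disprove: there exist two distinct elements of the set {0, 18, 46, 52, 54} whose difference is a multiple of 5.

Reduce each element modulo 5: 0↦0, 18↦3, 46↦1, 52↦2, 54↦4.
No residue repeats among the 5 elements, so no pair has difference ≡ 0 (mod 5).

There is no such pair.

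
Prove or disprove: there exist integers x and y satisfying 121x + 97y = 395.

121 and 97 are coprime, so 121x + 97y ranges over all of ℤ.
Euclidean algorithm: 121 = 1·97 + 24, 97 = 4·24 + 1, 24 = 24·1 + 0.
Back-substituting, 1 = 97 − 4·24 = 97 − 4·(121 − 1·97) = −4·121 + 5·97; that is, 121·(-4) + 97·5 = 1.
Times 395: 121·(-1580) + 97·1975 = 395, so (-1580, 1975) solves it.
Shifting by a multiple of (97, −121) keeps it a solution: x = -1580 + 17·97 = 69, y = 1975 − 17·121 = -82.
Check: 121·69 + 97·(-82) = 8349 − 7954 = 395. ✓

x = 69, y = -82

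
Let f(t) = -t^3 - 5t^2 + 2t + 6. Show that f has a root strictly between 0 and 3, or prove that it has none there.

Yes, f has a root in the interval.

f(0) = 6 and f(3) = -60, which have opposite signs.
Since f is a polynomial it is continuous on [0, 3].
By the Intermediate Value Theorem, f takes the value 0 somewhere in the open interval.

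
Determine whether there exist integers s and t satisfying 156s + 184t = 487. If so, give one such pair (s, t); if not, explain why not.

No such integers exist.

gcd(156, 184) = 4, so every integer of the form 156s + 184t is a multiple of 4.
However 487 leaves remainder 3 on division by 4.
Therefore 156s + 184t = 487 has no solution in integers.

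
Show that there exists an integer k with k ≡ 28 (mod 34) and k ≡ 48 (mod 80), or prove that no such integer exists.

gcd(34, 80) = 2. A simultaneous solution exists iff 28 ≡ 48 (mod 2); here 28 mod 2 = 0 = 48 mod 2, so it does.
Write k = 28 + 34t. Then 34t ≡ 48 − 28 ≡ 20 (mod 80); dividing through by 2 gives 17t ≡ 10 (mod 40).
Note 17·33 = 561 ≡ 1 (mod 40) (as 561 − 1 = 14·40), so 17⁻¹ ≡ 33.
Multiplying by 33: t ≡ 33·10 = 330 ≡ 10 (mod 40).
Then k = 28 + 34·10 = 368.
Check: 368 mod 34 = 28, 368 mod 80 = 48. ✓

k = 368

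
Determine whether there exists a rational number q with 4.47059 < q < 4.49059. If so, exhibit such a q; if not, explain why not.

q = 85/19

Scale by 19: the interval becomes (84.94121, 85.32121), which contains the integer 85.
Dividing back, 4.47059 < 85/19 < 4.49059, and 85/19 is rational.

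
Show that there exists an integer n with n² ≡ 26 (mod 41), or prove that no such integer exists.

No such integer exists.

Apply Euler's criterion with the prime 41: 26 is a quadratic residue iff 26^20 ≡ 1 (mod 41), and a non-residue iff it is ≡ −1.
Repeated squaring mod 41: 26^2 = 676 ≡ 20; 26^4 ≡ 20² = 400 ≡ 31; 26^8 ≡ 31² = 961 ≡ 18; 26^16 ≡ 18² = 324 ≡ 37.
Since 20 = 16 + 4, 26^20 ≡ 37 · 31; multiplying out mod 41: 37·31 = 1147 ≡ 40. Thus 26^20 ≡ 40 ≡ −1 (mod 41).
The value −1 means 26 is a non-residue modulo 41, so n² ≡ 26 (mod 41) is impossible.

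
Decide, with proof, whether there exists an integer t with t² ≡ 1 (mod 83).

Take t = 1. Then 1² = 1, and since 0 ≤ 1 < 83 this is already reduced: 1² ≡ 1 (mod 83).

t = 1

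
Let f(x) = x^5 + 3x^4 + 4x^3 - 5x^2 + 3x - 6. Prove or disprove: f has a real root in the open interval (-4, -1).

f(-4) = -610 and f(-1) = -16, both negative, so a sign-change argument is unavailable; we show f keeps this sign on the whole interval.
Shift to the endpoint -1: with x = -1 − u (0 < u < 3), one computes f(-1 − u) = -u^5 - 2u^4 - 2u^3 - 9u^2 - 18u - 16.
All 6 nonzero coefficients of this polynomial in u are negative; hence for u > 0 the value is a sum of negative terms (the constant -16 among them).
Therefore f(x) < 0 throughout (-4, -1), and f has no zero there.

f has no root in that interval.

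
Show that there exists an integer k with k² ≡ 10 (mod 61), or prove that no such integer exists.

There is no such integer.

61 is prime, so by Euler's criterion 10 is a square mod 61 iff 10^((61−1)/2) = 10^30 ≡ 1 (mod 61).
Squaring successively (mod 61): 10^2 = 100 ≡ 39; 10^4 ≡ 39² = 1521 ≡ 57; 10^8 ≡ 57² = 3249 ≡ 16; 10^16 ≡ 16² = 256 ≡ 12.
Since 30 = 16 + 8 + 4 + 2, 10^30 ≡ 12 · 16 · 57 · 39; multiplying out mod 61: 12·16 = 192 ≡ 9, then 9·57 = 513 ≡ 25, then 25·39 = 975 ≡ 60. Thus 10^30 ≡ 60 ≡ −1 (mod 61).
The value −1 means 10 is a non-residue modulo 61, so k² ≡ 10 (mod 61) is impossible.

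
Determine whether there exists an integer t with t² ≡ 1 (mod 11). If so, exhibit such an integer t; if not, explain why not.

t = 1

Take t = 1. Then 1² = 1, and since 0 ≤ 1 < 11 this is already reduced: 1² ≡ 1 (mod 11).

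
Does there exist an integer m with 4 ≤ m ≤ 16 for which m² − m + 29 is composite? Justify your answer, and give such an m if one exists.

m = 10

At m = 10: 10² − 10 + 29 = 119 = 7·17, which is composite.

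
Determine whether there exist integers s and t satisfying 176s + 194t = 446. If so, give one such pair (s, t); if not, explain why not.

Every value of 176s + 194t is a multiple of gcd(176, 194) = 2; since 2 ∣ 446, solutions exist.
Dividing through by 2 reduces the equation to 88s + 97t = 223.
Euclidean algorithm: 97 = 1·88 + 9, 88 = 9·9 + 7, 9 = 1·7 + 2, 7 = 3·2 + 1, 2 = 2·1 + 0.
Working back up the chain: 1 = 7 − 3·2 = 7 − 3·(9 − 1·7) = −3·9 + 4·7 = −3·9 + 4·(88 − 9·9) = 4·88 − 39·9 = 4·88 − 39·(97 − 1·88) = −39·97 + 43·88. So 88·43 + 97·(-39) = 1.
Multiplying through by 223: s = 43·223 = 9589, t = (-39)·223 = -8697 is a solution.
The general solution is s = 9589 + 97k, t = -8697 − 88k; taking k = -98 gives the smaller pair s = 83, t = -73.
Check: 176·83 + 194·(-73) = 14608 − 14162 = 446. ✓

s = 83, t = -73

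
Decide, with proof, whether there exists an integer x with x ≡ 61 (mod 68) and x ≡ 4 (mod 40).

gcd(68, 40) = 4. If x ≡ 61 (mod 68) and x ≡ 4 (mod 40), then x ≡ 61 (mod 4) and x ≡ 4 (mod 4).
These are incompatible: 61 − 4 = 57 is not divisible by 4.
Therefore no such x exists.

There is no such integer.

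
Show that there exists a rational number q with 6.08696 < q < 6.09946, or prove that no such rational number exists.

q = 67/11

Scale by 11: the interval becomes (66.95656, 67.09406), which contains the integer 67.
Dividing back, 6.08696 < 67/11 < 6.09946, and 67/11 is rational.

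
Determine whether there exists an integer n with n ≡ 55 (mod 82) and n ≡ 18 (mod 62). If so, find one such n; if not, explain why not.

No, no such integer exists.

gcd(82, 62) = 2. If n ≡ 55 (mod 82) and n ≡ 18 (mod 62), then n ≡ 55 (mod 2) and n ≡ 18 (mod 2).
But 55 mod 2 = 1 while 18 mod 2 = 0, a contradiction.
Therefore no such n exists.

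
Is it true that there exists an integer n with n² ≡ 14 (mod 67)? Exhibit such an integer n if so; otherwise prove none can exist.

Take n = 9. Then 9² = 81 = 1·67 + 14, so 9² ≡ 14 (mod 67).

n = 9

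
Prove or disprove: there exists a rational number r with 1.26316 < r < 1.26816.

r = 19/15

Scale by 15: the interval becomes (18.94740, 19.02240), which contains the integer 19.
Hence 19/15 is a rational number with 1.26316 < 19/15 < 1.26816.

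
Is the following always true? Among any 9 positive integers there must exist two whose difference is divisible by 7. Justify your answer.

Partition the integers by their residue mod 7; there are 7 classes.
Since 9 > 7, two of the 9 integers must share a residue class by the pigeonhole principle; call them a and b.
Their difference a − b is then a multiple of 7.

Yes, this is always true.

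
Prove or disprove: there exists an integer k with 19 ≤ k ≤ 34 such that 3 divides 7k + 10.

At k = 19 the value 143 is not a multiple of 3. At k = 20 we get 7·20 + 10 = 150, and 150 = 3·50.

k = 20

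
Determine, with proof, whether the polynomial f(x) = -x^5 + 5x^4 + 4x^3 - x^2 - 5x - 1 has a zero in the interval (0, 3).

f(0) = -1 and f(3) = 245, which have opposite signs.
f is continuous everywhere (it is a polynomial), in particular on [0, 3].
By the Intermediate Value Theorem, f takes the value 0 somewhere in the open interval.

Such a root exists.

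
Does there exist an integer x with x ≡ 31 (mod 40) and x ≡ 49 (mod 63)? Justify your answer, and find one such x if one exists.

The moduli 40 and 63 are coprime, so by the Chinese Remainder Theorem a unique solution modulo 2520 exists.
Any solution of the first congruence is x = 31 + 40t; substituting into the second, 40t ≡ 49 − 31 ≡ 18 (mod 63).
Note 40·52 = 2080 ≡ 1 (mod 63) (as 2080 − 1 = 33·63), so 40⁻¹ ≡ 52.
Multiplying by 52: t ≡ 52·18 = 936 ≡ 54 (mod 63).
Taking t = 54 gives x = 31 + 40·54 = 2191.
Indeed 2191 ≡ 31 (mod 40) and 2191 ≡ 49 (mod 63).

x = 2191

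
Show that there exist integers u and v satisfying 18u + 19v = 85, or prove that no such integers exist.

u = 10, v = -5

Since gcd(18, 19) = 1, every integer is an integer combination of 18 and 19.
Euclidean algorithm: 19 = 1·18 + 1, 18 = 18·1 + 0.
Working back up the chain: 1 = 19 − 1·18. So 18·(-1) + 19·1 = 1.
Times 85: 18·(-85) + 19·85 = 85, so (-85, 85) solves it.
Adding 5·19 to u and subtracting 5·18 from v gives the tidier solution (10, -5).
Indeed 18·10 + 19·(-5) = 180 − 95 = 85.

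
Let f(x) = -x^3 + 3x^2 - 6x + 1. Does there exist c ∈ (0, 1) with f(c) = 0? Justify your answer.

Such a root exists.

f(0) = 1 and f(1) = -3, which have opposite signs.
As a polynomial, f is continuous on every closed interval.
By the Intermediate Value Theorem, f takes the value 0 somewhere in the open interval.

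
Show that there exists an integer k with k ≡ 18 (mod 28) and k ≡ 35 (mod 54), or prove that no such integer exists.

No such integer exists.

Reduce both congruences modulo 2, which divides 28 and 54: they say k ≡ 18 (mod 2) and k ≡ 35 (mod 2).
But 18 mod 2 = 0 while 35 mod 2 = 1, a contradiction.
Hence the system has no solution.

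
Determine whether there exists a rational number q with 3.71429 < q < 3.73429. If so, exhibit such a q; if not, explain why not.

Scale by 11: the interval becomes (40.85719, 41.07719), which contains the integer 41.
Hence 41/11 is a rational number with 3.71429 < 41/11 < 3.73429.

q = 41/11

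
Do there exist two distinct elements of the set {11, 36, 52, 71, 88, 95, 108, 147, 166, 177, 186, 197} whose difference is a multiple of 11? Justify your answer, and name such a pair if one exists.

11 mod 11 = 0 and 88 mod 11 = 0, so 88 − 11 = 77 = 7·11.

The pair (11, 88) works.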